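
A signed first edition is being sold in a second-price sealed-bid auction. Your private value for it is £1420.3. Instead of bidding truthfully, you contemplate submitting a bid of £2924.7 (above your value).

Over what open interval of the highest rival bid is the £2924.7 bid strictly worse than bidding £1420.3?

(£1420.3, £2924.7)

If the competing bid is below £1420.3, both bids win at the same price — no difference.
If it is above £2924.7, both bids lose — no difference.
If it lies strictly between £1420.3 and £2924.7, bidding your value loses (payoff 0) while bidding £2924.7 wins at a price above your value (payoff negative).
So the deviation strictly hurts on the open interval (£1420.3, £2924.7).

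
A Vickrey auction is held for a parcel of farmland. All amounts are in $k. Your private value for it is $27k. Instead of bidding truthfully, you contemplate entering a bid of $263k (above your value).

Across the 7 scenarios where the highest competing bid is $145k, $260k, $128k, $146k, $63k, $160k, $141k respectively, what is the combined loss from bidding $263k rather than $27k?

$854k

The deviation costs you only when the competing bid falls strictly between $27k and $263k; elsewhere both bids give the same outcome.
$145k: truthful payoff $0k, deviation payoff −$118k → loss $118k.
$260k: truthful payoff $0k, deviation payoff −$233k → loss $233k.
$128k: truthful payoff $0k, deviation payoff −$101k → loss $101k.
$146k: truthful payoff $0k, deviation payoff −$119k → loss $119k.
$63k: truthful payoff $0k, deviation payoff −$36k → loss $36k.
$160k: truthful payoff $0k, deviation payoff −$133k → loss $133k.
$141k: truthful payoff $0k, deviation payoff −$114k → loss $114k.
Total loss = $118k + $233k + $101k + $119k + $36k + $133k + $114k = $854k.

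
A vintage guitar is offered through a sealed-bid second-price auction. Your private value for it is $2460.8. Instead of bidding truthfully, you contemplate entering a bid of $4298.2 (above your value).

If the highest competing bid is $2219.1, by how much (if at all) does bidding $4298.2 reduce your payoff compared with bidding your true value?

Bidding your value $2460.8: you win (since $2460.8 > $2219.1) and pay $2219.1. Payoff $241.7.
Bidding $4298.2: you win and pay $2219.1. Payoff $2460.8 − $2219.1 = $241.7.
Difference = $241.7 − $241.7 = $0; both bids lead to the same outcome because the competing bid is below both your value and your alternative bid.
Truthful bidding weakly dominates here: raising your bid can only win items priced above your value, and lowering it can only forfeit items priced below.

$0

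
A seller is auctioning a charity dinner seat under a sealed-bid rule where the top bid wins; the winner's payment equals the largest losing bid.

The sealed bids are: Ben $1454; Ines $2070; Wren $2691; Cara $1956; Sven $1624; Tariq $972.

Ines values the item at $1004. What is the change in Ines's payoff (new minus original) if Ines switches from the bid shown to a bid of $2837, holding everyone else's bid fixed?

−$1687

The highest bid among the other bidders is $2691; Ines's bid doesn't change that.
Original bid $2070: Ines is not highest (top rival bid is $2691); payoff $0.
Alternative bid $2837: Ines is highest, pays the top rival bid $2691; payoff $1004 − $2691 = −$1687.
Change in payoff = −$1687 − ($0) = −$1687.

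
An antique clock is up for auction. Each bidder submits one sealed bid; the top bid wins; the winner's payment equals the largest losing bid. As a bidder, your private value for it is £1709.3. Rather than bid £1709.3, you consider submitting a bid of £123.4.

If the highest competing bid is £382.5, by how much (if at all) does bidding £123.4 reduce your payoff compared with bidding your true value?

£1326.8

Bidding your value £1709.3: you win (since £1709.3 > £382.5) and pay £382.5. Payoff £1326.8.
Bidding £123.4: you lose. Payoff £0.
The competing bid £382.5 lies between your shaded bid and your value, so underbidding forfeits an item you could have won at a profitable price.
Loss from deviating = £1326.8 − (£0) = £1326.8.
Because the price is fixed by the runner-up's bid, deviating from your value can only change a good outcome into a bad one — never the reverse.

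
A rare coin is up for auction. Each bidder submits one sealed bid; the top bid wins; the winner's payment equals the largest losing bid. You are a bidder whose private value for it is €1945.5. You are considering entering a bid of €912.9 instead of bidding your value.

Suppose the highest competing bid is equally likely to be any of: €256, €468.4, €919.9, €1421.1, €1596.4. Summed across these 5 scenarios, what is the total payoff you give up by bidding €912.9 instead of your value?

€1899.1

The deviation costs you only when the competing bid falls strictly between €912.9 and €1945.5; elsewhere both bids give the same outcome.
€256: outcomes coincide → loss €0.
€468.4: outcomes coincide → loss €0.
€919.9: truthful payoff €1025.6, deviation payoff €0 → loss €1025.6.
€1421.1: truthful payoff €524.4, deviation payoff €0 → loss €524.4.
€1596.4: truthful payoff €349.1, deviation payoff €0 → loss €349.1.
Total loss = €1025.6 + €524.4 + €349.1 = €1899.1.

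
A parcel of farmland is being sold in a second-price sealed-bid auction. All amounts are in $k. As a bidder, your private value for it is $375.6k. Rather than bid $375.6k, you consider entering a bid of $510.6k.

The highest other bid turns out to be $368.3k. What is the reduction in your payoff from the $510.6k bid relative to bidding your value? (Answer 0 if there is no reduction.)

$0k

Bidding your value $375.6k: you win (since $375.6k > $368.3k) and pay $368.3k. Payoff $7.3k.
Bidding $510.6k: you win and pay $368.3k. Payoff $375.6k − $368.3k = $7.3k.
Difference = $7.3k − $7.3k = $0k; both bids lead to the same outcome because the competing bid is below both your value and your alternative bid.
Truthful bidding weakly dominates here: raising your bid can only win items priced above your value, and lowering it can only forfeit items priced below.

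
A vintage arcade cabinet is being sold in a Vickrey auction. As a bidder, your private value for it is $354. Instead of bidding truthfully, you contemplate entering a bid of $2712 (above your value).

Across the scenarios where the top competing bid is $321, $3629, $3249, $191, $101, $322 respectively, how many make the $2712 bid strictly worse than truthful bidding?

0

The deviation hurts exactly when the highest competing bid lies strictly between $354 and $2712 — overbidding then wins at a price above your value.
$321: below both → same outcome either way.
$3629: above both → same outcome either way.
$3249: above both → same outcome either way.
$191: below both → same outcome either way.
$101: below both → same outcome either way.
$322: below both → same outcome either way.
Count: 0.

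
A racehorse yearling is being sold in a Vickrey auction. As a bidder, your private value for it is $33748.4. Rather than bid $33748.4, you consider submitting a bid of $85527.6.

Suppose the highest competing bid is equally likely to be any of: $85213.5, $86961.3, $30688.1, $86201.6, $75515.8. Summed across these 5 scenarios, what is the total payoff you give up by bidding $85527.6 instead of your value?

$93232.5

The deviation costs you only when the competing bid falls strictly between $33748.4 and $85527.6; elsewhere both bids give the same outcome.
$85213.5: truthful payoff $0, deviation payoff −$51465.1 → loss $51465.1.
$86961.3: outcomes coincide → loss $0.
$30688.1: outcomes coincide → loss $0.
$86201.6: outcomes coincide → loss $0.
$75515.8: truthful payoff $0, deviation payoff −$41767.4 → loss $41767.4.
Total loss = $51465.1 + $41767.4 = $93232.5.
In a second-price auction your bid sets only whether you win, not what you pay, so bidding your true value is weakly dominant.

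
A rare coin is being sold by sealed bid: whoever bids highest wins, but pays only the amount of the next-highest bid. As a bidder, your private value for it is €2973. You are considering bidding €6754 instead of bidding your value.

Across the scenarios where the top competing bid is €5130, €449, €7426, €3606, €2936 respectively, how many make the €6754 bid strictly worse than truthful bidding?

The deviation hurts exactly when the highest competing bid lies strictly between €2973 and €6754 — overbidding then wins at a price above your value.
€5130: inside the interval → strictly worse (loss €2157).
€449: below both → same outcome either way.
€7426: above both → same outcome either way.
€3606: inside the interval → strictly worse (loss €633).
€2936: below both → same outcome either way.
Count: 2.

2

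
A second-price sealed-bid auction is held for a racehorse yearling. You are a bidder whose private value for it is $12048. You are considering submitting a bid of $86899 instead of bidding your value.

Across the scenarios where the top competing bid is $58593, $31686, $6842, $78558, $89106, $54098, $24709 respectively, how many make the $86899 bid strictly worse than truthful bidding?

5

The deviation hurts exactly when the highest competing bid lies strictly between $12048 and $86899 — overbidding then wins at a price above your value.
$58593: inside the interval → strictly worse (loss $46545).
$31686: inside the interval → strictly worse (loss $19638).
$6842: below both → same outcome either way.
$78558: inside the interval → strictly worse (loss $66510).
$89106: above both → same outcome either way.
$54098: inside the interval → strictly worse (loss $42050).
$24709: inside the interval → strictly worse (loss $12661).
Count: 5.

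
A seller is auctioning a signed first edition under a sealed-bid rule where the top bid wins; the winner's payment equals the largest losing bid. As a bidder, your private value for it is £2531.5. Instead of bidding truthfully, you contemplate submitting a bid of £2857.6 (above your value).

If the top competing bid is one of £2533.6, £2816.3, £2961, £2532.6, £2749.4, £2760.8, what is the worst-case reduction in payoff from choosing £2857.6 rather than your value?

£284.8

£2533.6: truthful gives £0, deviation gives −£2.1 → loss £2.1.
£2816.3: truthful gives £0, deviation gives −£284.8 → loss £284.8.
£2961: same outcome either way → loss £0.
£2532.6: truthful gives £0, deviation gives −£1.1 → loss £1.1.
£2749.4: truthful gives £0, deviation gives −£217.9 → loss £217.9.
£2760.8: truthful gives £0, deviation gives −£229.3 → loss £229.3.
Maximum loss: £284.8.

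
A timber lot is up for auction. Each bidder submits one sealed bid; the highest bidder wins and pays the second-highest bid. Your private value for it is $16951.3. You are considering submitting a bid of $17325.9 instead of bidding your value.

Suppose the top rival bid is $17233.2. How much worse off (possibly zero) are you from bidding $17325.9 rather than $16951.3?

$281.9

Bidding your value $16951.3: you lose (since $16951.3 < $17233.2). Payoff $0.
Bidding $17325.9: you win and pay $17233.2. Payoff $16951.3 − $17233.2 = −$281.9.
The competing bid $17233.2 lies between your value and your inflated bid, so overbidding wins an item priced above your value.
Loss from deviating = $0 − (−$281.9) = $281.9.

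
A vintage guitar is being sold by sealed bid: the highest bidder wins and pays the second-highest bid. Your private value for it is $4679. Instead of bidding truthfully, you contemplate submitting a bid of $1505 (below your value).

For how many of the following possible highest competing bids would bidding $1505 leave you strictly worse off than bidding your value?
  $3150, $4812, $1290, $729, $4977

1

The deviation hurts exactly when the highest competing bid lies strictly between $1505 and $4679 — underbidding then forfeits a profitable win.
$3150: inside the interval → strictly worse (loss $1529).
$4812: above both → same outcome either way.
$1290: below both → same outcome either way.
$729: below both → same outcome either way.
$4977: above both → same outcome either way.
Count: 1.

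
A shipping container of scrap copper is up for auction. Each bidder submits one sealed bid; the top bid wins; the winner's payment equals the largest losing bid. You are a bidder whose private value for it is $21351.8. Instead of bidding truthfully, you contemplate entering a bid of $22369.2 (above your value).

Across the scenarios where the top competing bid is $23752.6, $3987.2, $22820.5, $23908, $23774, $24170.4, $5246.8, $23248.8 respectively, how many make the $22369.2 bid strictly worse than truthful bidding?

The deviation hurts exactly when the highest competing bid lies strictly between $21351.8 and $22369.2 — overbidding then wins at a price above your value.
$23752.6: above both → same outcome either way.
$3987.2: below both → same outcome either way.
$22820.5: above both → same outcome either way.
$23908: above both → same outcome either way.
$23774: above both → same outcome either way.
$24170.4: above both → same outcome either way.
$5246.8: below both → same outcome either way.
$23248.8: above both → same outcome either way.
Count: 0.

0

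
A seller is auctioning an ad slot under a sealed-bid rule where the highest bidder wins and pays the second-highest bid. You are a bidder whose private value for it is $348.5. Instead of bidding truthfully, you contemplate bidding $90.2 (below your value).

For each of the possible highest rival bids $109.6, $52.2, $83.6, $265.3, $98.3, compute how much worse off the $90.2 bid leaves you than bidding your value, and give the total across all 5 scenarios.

The deviation costs you only when the competing bid falls strictly between $90.2 and $348.5; elsewhere both bids give the same outcome.
$109.6: truthful payoff $238.9, deviation payoff $0 → loss $238.9.
$52.2: outcomes coincide → loss $0.
$83.6: outcomes coincide → loss $0.
$265.3: truthful payoff $83.2, deviation payoff $0 → loss $83.2.
$98.3: truthful payoff $250.2, deviation payoff $0 → loss $250.2.
Total loss = $238.9 + $83.2 + $250.2 = $572.3.

$572.3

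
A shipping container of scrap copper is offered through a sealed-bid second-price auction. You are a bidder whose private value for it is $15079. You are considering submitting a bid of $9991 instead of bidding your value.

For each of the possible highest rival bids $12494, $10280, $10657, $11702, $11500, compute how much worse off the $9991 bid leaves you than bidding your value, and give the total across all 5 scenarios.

$18762

The deviation costs you only when the competing bid falls strictly between $9991 and $15079; elsewhere both bids give the same outcome.
$12494: truthful payoff $2585, deviation payoff $0 → loss $2585.
$10280: truthful payoff $4799, deviation payoff $0 → loss $4799.
$10657: truthful payoff $4422, deviation payoff $0 → loss $4422.
$11702: truthful payoff $3377, deviation payoff $0 → loss $3377.
$11500: truthful payoff $3579, deviation payoff $0 → loss $3579.
Total loss = $2585 + $4799 + $4422 + $3377 + $3579 = $18762.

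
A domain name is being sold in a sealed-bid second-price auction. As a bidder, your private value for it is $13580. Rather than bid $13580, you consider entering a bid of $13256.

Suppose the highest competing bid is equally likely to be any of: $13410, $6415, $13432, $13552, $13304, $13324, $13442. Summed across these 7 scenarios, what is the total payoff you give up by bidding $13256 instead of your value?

The deviation costs you only when the competing bid falls strictly between $13256 and $13580; elsewhere both bids give the same outcome.
$13410: truthful payoff $170, deviation payoff $0 → loss $170.
$6415: outcomes coincide → loss $0.
$13432: truthful payoff $148, deviation payoff $0 → loss $148.
$13552: truthful payoff $28, deviation payoff $0 → loss $28.
$13304: truthful payoff $276, deviation payoff $0 → loss $276.
$13324: truthful payoff $256, deviation payoff $0 → loss $256.
$13442: truthful payoff $138, deviation payoff $0 → loss $138.
Total loss = $170 + $148 + $28 + $276 + $256 + $138 = $1016.

$1016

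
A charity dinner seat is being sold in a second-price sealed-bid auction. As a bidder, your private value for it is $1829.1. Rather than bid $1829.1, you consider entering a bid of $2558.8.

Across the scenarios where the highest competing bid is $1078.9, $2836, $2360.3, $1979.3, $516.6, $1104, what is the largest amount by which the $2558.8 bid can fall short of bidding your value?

$1078.9: same outcome either way → loss $0.
$2836: same outcome either way → loss $0.
$2360.3: truthful gives $0, deviation gives −$531.2 → loss $531.2.
$1979.3: truthful gives $0, deviation gives −$150.2 → loss $150.2.
$516.6: same outcome either way → loss $0.
$1104: same outcome either way → loss $0.
Maximum loss: $531.2.

$531.2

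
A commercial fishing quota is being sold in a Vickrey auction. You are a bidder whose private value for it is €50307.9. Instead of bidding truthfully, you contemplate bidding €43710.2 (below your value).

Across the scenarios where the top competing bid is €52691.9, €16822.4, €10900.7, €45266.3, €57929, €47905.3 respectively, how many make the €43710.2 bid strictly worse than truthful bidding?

The deviation hurts exactly when the highest competing bid lies strictly between €43710.2 and €50307.9 — underbidding then forfeits a profitable win.
€52691.9: above both → same outcome either way.
€16822.4: below both → same outcome either way.
€10900.7: below both → same outcome either way.
€45266.3: inside the interval → strictly worse (loss €5041.6).
€57929: above both → same outcome either way.
€47905.3: inside the interval → strictly worse (loss €2402.6).
Count: 2.

2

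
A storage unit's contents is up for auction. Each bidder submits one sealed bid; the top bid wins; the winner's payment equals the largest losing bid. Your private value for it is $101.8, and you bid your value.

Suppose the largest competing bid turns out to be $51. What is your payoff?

$50.8

Your bid $101.8 exceeds the highest competing bid $51, so you win.
In a second-price auction the winner pays the second-highest bid, $51.
Payoff = value − price = $101.8 − $51 = $50.8.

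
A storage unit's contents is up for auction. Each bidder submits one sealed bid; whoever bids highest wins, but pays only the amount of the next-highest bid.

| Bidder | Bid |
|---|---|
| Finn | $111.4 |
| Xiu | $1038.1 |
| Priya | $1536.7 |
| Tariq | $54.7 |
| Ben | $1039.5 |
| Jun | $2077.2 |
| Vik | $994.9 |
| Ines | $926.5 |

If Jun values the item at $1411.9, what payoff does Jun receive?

−$124.8

Highest bid: Jun at $2077.2, so Jun wins.
Second-highest bid: Priya at $1536.7 — that is the price the winner pays.
Jun's payoff = value − price = $1411.9 − $1536.7 = −$124.8.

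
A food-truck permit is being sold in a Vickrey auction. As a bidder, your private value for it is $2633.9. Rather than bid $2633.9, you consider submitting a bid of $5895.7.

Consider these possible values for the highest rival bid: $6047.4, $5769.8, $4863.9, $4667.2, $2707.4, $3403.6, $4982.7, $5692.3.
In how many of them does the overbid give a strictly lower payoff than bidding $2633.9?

The deviation hurts exactly when the highest competing bid lies strictly between $2633.9 and $5895.7 — overbidding then wins at a price above your value.
$6047.4: above both → same outcome either way.
$5769.8: inside the interval → strictly worse (loss $3135.9).
$4863.9: inside the interval → strictly worse (loss $2230).
$4667.2: inside the interval → strictly worse (loss $2033.3).
$2707.4: inside the interval → strictly worse (loss $73.5).
$3403.6: inside the interval → strictly worse (loss $769.7).
$4982.7: inside the interval → strictly worse (loss $2348.8).
$5692.3: inside the interval → strictly worse (loss $3058.4).
Count: 7.

7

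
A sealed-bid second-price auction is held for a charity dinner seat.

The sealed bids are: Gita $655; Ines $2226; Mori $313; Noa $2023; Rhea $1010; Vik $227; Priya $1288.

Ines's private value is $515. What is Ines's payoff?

−$1508

Highest bid: Ines at $2226, so Ines wins.
Second-highest bid: Noa at $2023 — that is the price the winner pays.
Ines's payoff = value − price = $515 − $2023 = −$1508.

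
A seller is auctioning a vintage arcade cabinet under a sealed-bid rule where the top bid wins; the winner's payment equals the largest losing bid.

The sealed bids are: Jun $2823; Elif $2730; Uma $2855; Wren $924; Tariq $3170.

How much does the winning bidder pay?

Highest bid: Tariq at $3170, so Tariq wins.
Second-highest bid: Uma at $2855 — that is the price the winner pays.

$2855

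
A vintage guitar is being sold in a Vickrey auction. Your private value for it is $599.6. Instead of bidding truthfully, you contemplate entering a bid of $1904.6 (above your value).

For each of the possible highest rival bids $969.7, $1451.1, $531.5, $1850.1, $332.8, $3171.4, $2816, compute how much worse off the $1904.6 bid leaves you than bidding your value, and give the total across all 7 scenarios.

$2472.1

The deviation costs you only when the competing bid falls strictly between $599.6 and $1904.6; elsewhere both bids give the same outcome.
$969.7: truthful payoff $0, deviation payoff −$370.1 → loss $370.1.
$1451.1: truthful payoff $0, deviation payoff −$851.5 → loss $851.5.
$531.5: outcomes coincide → loss $0.
$1850.1: truthful payoff $0, deviation payoff −$1250.5 → loss $1250.5.
$332.8: outcomes coincide → loss $0.
$3171.4: outcomes coincide → loss $0.
$2816: outcomes coincide → loss $0.
Total loss = $370.1 + $851.5 + $1250.5 = $2472.1.
Because the price is fixed by the runner-up's bid, deviating from your value can only change a good outcome into a bad one — never the reverse.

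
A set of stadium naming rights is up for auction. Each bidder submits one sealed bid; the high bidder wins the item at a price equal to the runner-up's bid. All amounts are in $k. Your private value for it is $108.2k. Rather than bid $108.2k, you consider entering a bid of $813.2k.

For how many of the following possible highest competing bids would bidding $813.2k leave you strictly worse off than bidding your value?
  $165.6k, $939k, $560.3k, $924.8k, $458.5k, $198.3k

4

The deviation hurts exactly when the highest competing bid lies strictly between $108.2k and $813.2k — overbidding then wins at a price above your value.
$165.6k: inside the interval → strictly worse (loss $57.4k).
$939k: above both → same outcome either way.
$560.3k: inside the interval → strictly worse (loss $452.1k).
$924.8k: above both → same outcome either way.
$458.5k: inside the interval → strictly worse (loss $350.3k).
$198.3k: inside the interval → strictly worse (loss $90.1k).
Count: 4.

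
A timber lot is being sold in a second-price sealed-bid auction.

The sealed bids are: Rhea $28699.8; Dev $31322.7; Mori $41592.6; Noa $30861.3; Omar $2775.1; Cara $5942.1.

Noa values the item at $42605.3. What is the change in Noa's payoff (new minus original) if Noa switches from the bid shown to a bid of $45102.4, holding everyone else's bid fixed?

$1012.7

The highest bid among the other bidders is $41592.6; Noa's bid doesn't change that.
Original bid $30861.3: Noa is not highest (top rival bid is $41592.6); payoff $0.
Alternative bid $45102.4: Noa is highest, pays the top rival bid $41592.6; payoff $42605.3 − $41592.6 = $1012.7.
Change in payoff = $1012.7 − ($0) = $1012.7.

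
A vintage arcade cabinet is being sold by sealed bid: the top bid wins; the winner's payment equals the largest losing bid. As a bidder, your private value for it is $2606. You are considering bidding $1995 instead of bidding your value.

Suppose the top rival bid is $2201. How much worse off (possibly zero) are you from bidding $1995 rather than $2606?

$405

Bidding your value $2606: you win (since $2606 > $2201) and pay $2201. Payoff $405.
Bidding $1995: you lose. Payoff $0.
The competing bid $2201 lies between your shaded bid and your value, so underbidding forfeits an item you could have won at a profitable price.
Loss from deviating = $405 − ($0) = $405.
Truthful bidding weakly dominates here: raising your bid can only win items priced above your value, and lowering it can only forfeit items priced below.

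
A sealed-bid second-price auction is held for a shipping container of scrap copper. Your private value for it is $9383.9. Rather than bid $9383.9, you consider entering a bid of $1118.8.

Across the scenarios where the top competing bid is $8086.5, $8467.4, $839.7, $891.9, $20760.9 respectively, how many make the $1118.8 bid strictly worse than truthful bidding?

The deviation hurts exactly when the highest competing bid lies strictly between $1118.8 and $9383.9 — underbidding then forfeits a profitable win.
$8086.5: inside the interval → strictly worse (loss $1297.4).
$8467.4: inside the interval → strictly worse (loss $916.5).
$839.7: below both → same outcome either way.
$891.9: below both → same outcome either way.
$20760.9: above both → same outcome either way.
Count: 2.

2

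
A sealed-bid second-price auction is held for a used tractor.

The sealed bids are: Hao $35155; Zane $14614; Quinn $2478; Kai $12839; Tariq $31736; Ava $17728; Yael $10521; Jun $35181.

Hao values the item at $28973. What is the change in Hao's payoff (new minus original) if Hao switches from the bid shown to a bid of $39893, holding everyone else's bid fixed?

The highest bid among the other bidders is $35181; Hao's bid doesn't change that.
Original bid $35155: Hao is not highest (top rival bid is $35181); payoff $0.
Alternative bid $39893: Hao is highest, pays the top rival bid $35181; payoff $28973 − $35181 = −$6208.
Change in payoff = −$6208 − ($0) = −$6208.

−$6208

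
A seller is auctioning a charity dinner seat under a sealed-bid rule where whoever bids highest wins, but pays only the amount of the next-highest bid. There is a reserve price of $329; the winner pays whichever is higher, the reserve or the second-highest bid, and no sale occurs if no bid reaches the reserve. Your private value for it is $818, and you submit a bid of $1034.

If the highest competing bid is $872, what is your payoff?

Your bid $1034 is the highest and exceeds the reserve.
Price = max(second-highest bid, reserve) = max($872, $329) = $872.
Payoff = $818 − $872 = −$54.

−$54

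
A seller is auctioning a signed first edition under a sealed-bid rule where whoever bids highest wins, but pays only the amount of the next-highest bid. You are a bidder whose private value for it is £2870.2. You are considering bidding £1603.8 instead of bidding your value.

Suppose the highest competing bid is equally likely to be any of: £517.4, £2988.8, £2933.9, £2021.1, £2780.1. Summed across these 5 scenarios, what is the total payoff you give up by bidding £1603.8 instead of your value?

The deviation costs you only when the competing bid falls strictly between £1603.8 and £2870.2; elsewhere both bids give the same outcome.
£517.4: outcomes coincide → loss £0.
£2988.8: outcomes coincide → loss £0.
£2933.9: outcomes coincide → loss £0.
£2021.1: truthful payoff £849.1, deviation payoff £0 → loss £849.1.
£2780.1: truthful payoff £90.1, deviation payoff £0 → loss £90.1.
Total loss = £849.1 + £90.1 = £939.2.

£939.2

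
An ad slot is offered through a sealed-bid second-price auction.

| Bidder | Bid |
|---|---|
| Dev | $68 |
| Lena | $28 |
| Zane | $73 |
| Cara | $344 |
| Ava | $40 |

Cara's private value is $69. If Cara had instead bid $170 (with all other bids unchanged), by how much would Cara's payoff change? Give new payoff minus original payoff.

$0

The highest bid among the other bidders is $73; Cara's bid doesn't change that.
Original bid $344: Cara is highest, pays the top rival bid $73; payoff $69 − $73 = −$4.
Alternative bid $170: Cara is highest, pays the top rival bid $73; payoff $69 − $73 = −$4.
Change in payoff = −$4 − (−$4) = $0.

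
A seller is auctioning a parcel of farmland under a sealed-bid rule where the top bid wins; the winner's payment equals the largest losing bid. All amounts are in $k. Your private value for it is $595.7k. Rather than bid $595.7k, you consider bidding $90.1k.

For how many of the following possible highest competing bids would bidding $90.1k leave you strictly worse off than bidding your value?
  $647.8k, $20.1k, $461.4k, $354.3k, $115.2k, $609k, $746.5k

3

The deviation hurts exactly when the highest competing bid lies strictly between $90.1k and $595.7k — underbidding then forfeits a profitable win.
$647.8k: above both → same outcome either way.
$20.1k: below both → same outcome either way.
$461.4k: inside the interval → strictly worse (loss $134.3k).
$354.3k: inside the interval → strictly worse (loss $241.4k).
$115.2k: inside the interval → strictly worse (loss $480.5k).
$609k: above both → same outcome either way.
$746.5k: above both → same outcome either way.
Count: 3.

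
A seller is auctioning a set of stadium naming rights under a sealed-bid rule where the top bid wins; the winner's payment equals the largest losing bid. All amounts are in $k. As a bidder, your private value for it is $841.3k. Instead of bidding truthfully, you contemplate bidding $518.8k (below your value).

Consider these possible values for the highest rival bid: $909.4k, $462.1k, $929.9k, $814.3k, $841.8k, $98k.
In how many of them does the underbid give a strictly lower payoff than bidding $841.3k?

1

The deviation hurts exactly when the highest competing bid lies strictly between $518.8k and $841.3k — underbidding then forfeits a profitable win.
$909.4k: above both → same outcome either way.
$462.1k: below both → same outcome either way.
$929.9k: above both → same outcome either way.
$814.3k: inside the interval → strictly worse (loss $27k).
$841.8k: above both → same outcome either way.
$98k: below both → same outcome either way.
Count: 1.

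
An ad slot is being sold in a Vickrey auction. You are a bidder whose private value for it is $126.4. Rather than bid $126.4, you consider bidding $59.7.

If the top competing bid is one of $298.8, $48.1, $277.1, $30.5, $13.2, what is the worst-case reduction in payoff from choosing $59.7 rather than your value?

$0

$298.8: same outcome either way → loss $0.
$48.1: same outcome either way → loss $0.
$277.1: same outcome either way → loss $0.
$30.5: same outcome either way → loss $0.
$13.2: same outcome either way → loss $0.
Maximum loss: $0.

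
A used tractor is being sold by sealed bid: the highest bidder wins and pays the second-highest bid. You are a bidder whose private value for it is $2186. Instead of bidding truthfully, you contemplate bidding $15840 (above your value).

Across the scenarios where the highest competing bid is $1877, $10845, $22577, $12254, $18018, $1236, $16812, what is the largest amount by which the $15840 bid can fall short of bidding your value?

$1877: same outcome either way → loss $0.
$10845: truthful gives $0, deviation gives −$8659 → loss $8659.
$22577: same outcome either way → loss $0.
$12254: truthful gives $0, deviation gives −$10068 → loss $10068.
$18018: same outcome either way → loss $0.
$1236: same outcome either way → loss $0.
$16812: same outcome either way → loss $0.
Maximum loss: $10068.

$10068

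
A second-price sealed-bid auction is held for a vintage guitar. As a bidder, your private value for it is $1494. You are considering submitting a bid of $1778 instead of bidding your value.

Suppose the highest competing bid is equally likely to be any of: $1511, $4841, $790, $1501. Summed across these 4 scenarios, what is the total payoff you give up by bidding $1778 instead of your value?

$24

The deviation costs you only when the competing bid falls strictly between $1494 and $1778; elsewhere both bids give the same outcome.
$1511: truthful payoff $0, deviation payoff −$17 → loss $17.
$4841: outcomes coincide → loss $0.
$790: outcomes coincide → loss $0.
$1501: truthful payoff $0, deviation payoff −$7 → loss $7.
Total loss = $17 + $7 = $24.
In a second-price auction your bid sets only whether you win, not what you pay, so bidding your true value is weakly dominant.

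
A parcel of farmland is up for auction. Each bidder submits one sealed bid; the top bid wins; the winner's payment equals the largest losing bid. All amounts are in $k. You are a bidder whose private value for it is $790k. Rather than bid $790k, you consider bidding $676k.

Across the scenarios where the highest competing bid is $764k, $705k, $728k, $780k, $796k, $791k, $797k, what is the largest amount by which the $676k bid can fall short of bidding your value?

$764k: truthful gives $26k, deviation gives $0k → loss $26k.
$705k: truthful gives $85k, deviation gives $0k → loss $85k.
$728k: truthful gives $62k, deviation gives $0k → loss $62k.
$780k: truthful gives $10k, deviation gives $0k → loss $10k.
$796k: same outcome either way → loss $0k.
$791k: same outcome either way → loss $0k.
$797k: same outcome either way → loss $0k.
Maximum loss: $85k.

$85k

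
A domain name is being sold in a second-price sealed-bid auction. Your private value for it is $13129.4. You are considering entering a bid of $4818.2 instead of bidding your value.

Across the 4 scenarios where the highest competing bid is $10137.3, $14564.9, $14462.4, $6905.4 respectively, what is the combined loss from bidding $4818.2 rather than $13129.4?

$9216.1

The deviation costs you only when the competing bid falls strictly between $4818.2 and $13129.4; elsewhere both bids give the same outcome.
$10137.3: truthful payoff $2992.1, deviation payoff $0 → loss $2992.1.
$14564.9: outcomes coincide → loss $0.
$14462.4: outcomes coincide → loss $0.
$6905.4: truthful payoff $6224, deviation payoff $0 → loss $6224.
Total loss = $2992.1 + $6224 = $9216.1.
Because the price is fixed by the runner-up's bid, deviating from your value can only change a good outcome into a bad one — never the reverse.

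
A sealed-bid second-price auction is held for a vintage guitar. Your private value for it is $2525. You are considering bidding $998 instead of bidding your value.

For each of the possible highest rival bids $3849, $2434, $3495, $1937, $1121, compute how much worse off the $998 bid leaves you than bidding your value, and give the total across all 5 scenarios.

$2083

The deviation costs you only when the competing bid falls strictly between $998 and $2525; elsewhere both bids give the same outcome.
$3849: outcomes coincide → loss $0.
$2434: truthful payoff $91, deviation payoff $0 → loss $91.
$3495: outcomes coincide → loss $0.
$1937: truthful payoff $588, deviation payoff $0 → loss $588.
$1121: truthful payoff $1404, deviation payoff $0 → loss $1404.
Total loss = $91 + $588 + $1404 = $2083.
Because the price is fixed by the runner-up's bid, deviating from your value can only change a good outcome into a bad one — never the reverse.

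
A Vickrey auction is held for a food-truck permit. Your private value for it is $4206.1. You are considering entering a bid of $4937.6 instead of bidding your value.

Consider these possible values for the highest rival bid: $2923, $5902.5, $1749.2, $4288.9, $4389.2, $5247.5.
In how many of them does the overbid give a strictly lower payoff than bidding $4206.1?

2

The deviation hurts exactly when the highest competing bid lies strictly between $4206.1 and $4937.6 — overbidding then wins at a price above your value.
$2923: below both → same outcome either way.
$5902.5: above both → same outcome either way.
$1749.2: below both → same outcome either way.
$4288.9: inside the interval → strictly worse (loss $82.8).
$4389.2: inside the interval → strictly worse (loss $183.1).
$5247.5: above both → same outcome either way.
Count: 2.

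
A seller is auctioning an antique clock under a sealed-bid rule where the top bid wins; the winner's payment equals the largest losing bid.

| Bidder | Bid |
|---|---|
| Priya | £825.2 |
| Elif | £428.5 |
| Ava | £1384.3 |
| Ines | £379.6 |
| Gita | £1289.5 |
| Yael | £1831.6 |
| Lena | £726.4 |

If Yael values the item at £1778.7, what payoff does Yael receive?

Highest bid: Yael at £1831.6, so Yael wins.
Second-highest bid: Ava at £1384.3 — that is the price the winner pays.
Yael's payoff = value − price = £1778.7 − £1384.3 = £394.4.

£394.4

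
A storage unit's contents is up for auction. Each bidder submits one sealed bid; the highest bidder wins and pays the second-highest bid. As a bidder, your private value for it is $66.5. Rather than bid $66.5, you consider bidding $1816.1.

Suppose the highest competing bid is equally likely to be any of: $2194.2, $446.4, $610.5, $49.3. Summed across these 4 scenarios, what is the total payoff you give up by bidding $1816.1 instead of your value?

The deviation costs you only when the competing bid falls strictly between $66.5 and $1816.1; elsewhere both bids give the same outcome.
$2194.2: outcomes coincide → loss $0.
$446.4: truthful payoff $0, deviation payoff −$379.9 → loss $379.9.
$610.5: truthful payoff $0, deviation payoff −$544 → loss $544.
$49.3: outcomes coincide → loss $0.
Total loss = $379.9 + $544 = $923.9.

$923.9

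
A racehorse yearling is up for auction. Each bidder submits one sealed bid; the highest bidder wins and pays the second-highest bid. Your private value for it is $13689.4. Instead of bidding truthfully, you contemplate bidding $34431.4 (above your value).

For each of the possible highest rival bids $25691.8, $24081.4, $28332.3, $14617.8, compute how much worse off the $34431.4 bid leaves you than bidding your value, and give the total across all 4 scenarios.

$37965.7

The deviation costs you only when the competing bid falls strictly between $13689.4 and $34431.4; elsewhere both bids give the same outcome.
$25691.8: truthful payoff $0, deviation payoff −$12002.4 → loss $12002.4.
$24081.4: truthful payoff $0, deviation payoff −$10392 → loss $10392.
$28332.3: truthful payoff $0, deviation payoff −$14642.9 → loss $14642.9.
$14617.8: truthful payoff $0, deviation payoff −$928.4 → loss $928.4.
Total loss = $12002.4 + $10392 + $14642.9 + $928.4 = $37965.7.
Because the price is fixed by the runner-up's bid, deviating from your value can only change a good outcome into a bad one — never the reverse.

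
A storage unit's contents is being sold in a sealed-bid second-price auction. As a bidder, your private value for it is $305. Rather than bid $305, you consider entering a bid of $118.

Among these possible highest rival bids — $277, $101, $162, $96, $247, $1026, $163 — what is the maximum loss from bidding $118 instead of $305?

$277: truthful gives $28, deviation gives $0 → loss $28.
$101: same outcome either way → loss $0.
$162: truthful gives $143, deviation gives $0 → loss $143.
$96: same outcome either way → loss $0.
$247: truthful gives $58, deviation gives $0 → loss $58.
$1026: same outcome either way → loss $0.
$163: truthful gives $142, deviation gives $0 → loss $142.
Maximum loss: $143.

$143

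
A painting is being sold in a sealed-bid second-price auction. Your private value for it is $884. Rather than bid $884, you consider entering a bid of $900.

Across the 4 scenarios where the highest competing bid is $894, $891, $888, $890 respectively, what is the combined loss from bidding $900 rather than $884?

$27

The deviation costs you only when the competing bid falls strictly between $884 and $900; elsewhere both bids give the same outcome.
$894: truthful payoff $0, deviation payoff −$10 → loss $10.
$891: truthful payoff $0, deviation payoff −$7 → loss $7.
$888: truthful payoff $0, deviation payoff −$4 → loss $4.
$890: truthful payoff $0, deviation payoff −$6 → loss $6.
Total loss = $10 + $7 + $4 + $6 = $27.
Because the price is fixed by the runner-up's bid, deviating from your value can only change a good outcome into a bad one — never the reverse.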